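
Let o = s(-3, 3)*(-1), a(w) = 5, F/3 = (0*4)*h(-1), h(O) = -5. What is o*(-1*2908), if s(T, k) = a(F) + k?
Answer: 23264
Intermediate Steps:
F = 0 (F = 3*((0*4)*(-5)) = 3*(0*(-5)) = 3*0 = 0)
s(T, k) = 5 + k
o = -8 (o = (5 + 3)*(-1) = 8*(-1) = -8)
o*(-1*2908) = -(-8)*2908 = -8*(-2908) = 23264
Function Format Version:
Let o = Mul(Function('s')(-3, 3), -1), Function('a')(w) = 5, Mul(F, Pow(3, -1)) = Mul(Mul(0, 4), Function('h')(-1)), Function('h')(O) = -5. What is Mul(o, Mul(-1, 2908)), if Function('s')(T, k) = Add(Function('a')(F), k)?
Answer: 23264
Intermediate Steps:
F = 0 (F = Mul(3, Mul(Mul(0, 4), -5)) = Mul(3, Mul(0, -5)) = Mul(3, 0) = 0)
Function('s')(T, k) = Add(5, k)
o = -8 (o = Mul(Add(5, 3), -1) = Mul(8, -1) = -8)
Mul(o, Mul(-1, 2908)) = Mul(-8, Mul(-1, 2908)) = Mul(-8, -2908) = 23264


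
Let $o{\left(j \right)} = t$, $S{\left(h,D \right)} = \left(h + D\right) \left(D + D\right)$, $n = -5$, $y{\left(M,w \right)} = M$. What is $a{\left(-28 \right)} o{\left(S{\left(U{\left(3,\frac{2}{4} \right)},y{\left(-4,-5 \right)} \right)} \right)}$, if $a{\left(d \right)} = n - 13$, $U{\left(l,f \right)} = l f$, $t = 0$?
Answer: $0$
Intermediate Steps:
$U{\left(l,f \right)} = f l$
$S{\left(h,D \right)} = 2 D \left(D + h\right)$ ($S{\left(h,D \right)} = \left(D + h\right) 2 D = 2 D \left(D + h\right)$)
$o{\left(j \right)} = 0$
$a{\left(d \right)} = -18$ ($a{\left(d \right)} = -5 - 13 = -18$)
$a{\left(-28 \right)} o{\left(S{\left(U{\left(3,\frac{2}{4} \right)},y{\left(-4,-5 \right)} \right)} \right)} = \left(-18\right) 0 = 0$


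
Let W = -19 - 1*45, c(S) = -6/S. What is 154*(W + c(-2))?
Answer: -9394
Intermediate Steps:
W = -64 (W = -19 - 45 = -64)
154*(W + c(-2)) = 154*(-64 - 6/(-2)) = 154*(-64 - 6*(-1/2)) = 154*(-64 + 3) = 154*(-61) = -9394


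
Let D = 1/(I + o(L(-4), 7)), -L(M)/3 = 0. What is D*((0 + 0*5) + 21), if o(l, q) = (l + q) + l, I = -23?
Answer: -21/16 ≈ -1.3125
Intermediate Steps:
L(M) = 0 (L(M) = -3*0 = 0)
o(l, q) = q + 2*l
D = -1/16 (D = 1/(-23 + (7 + 2*0)) = 1/(-23 + (7 + 0)) = 1/(-23 + 7) = 1/(-16) = -1/16 ≈ -0.062500)
D*((0 + 0*5) + 21) = -((0 + 0*5) + 21)/16 = -((0 + 0) + 21)/16 = -(0 + 21)/16 = -1/16*21 = -21/16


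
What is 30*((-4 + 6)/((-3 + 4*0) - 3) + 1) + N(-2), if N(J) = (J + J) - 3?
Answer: 13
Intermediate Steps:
N(J) = -3 + 2*J (N(J) = 2*J - 3 = -3 + 2*J)
30*((-4 + 6)/((-3 + 4*0) - 3) + 1) + N(-2) = 30*((-4 + 6)/((-3 + 4*0) - 3) + 1) + (-3 + 2*(-2)) = 30*(2/((-3 + 0) - 3) + 1) + (-3 - 4) = 30*(2/(-3 - 3) + 1) - 7 = 30*(2/(-6) + 1) - 7 = 30*(2*(-⅙) + 1) - 7 = 30*(-⅓ + 1) - 7 = 30*(⅔) - 7 = 20 - 7 = 13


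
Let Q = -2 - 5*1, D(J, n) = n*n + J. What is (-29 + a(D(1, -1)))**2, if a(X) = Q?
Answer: 1296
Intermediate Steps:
D(J, n) = J + n**2 (D(J, n) = n**2 + J = J + n**2)
Q = -7 (Q = -2 - 5 = -7)
a(X) = -7
(-29 + a(D(1, -1)))**2 = (-29 - 7)**2 = (-36)**2 = 1296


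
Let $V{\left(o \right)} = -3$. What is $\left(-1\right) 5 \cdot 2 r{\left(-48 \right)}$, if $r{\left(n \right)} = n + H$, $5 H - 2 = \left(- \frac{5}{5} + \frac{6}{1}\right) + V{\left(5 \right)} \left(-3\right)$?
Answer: $448$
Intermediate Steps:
$H = \frac{16}{5}$ ($H = \frac{2}{5} + \frac{\left(- \frac{5}{5} + \frac{6}{1}\right) - -9}{5} = \frac{2}{5} + \frac{\left(\left(-5\right) \frac{1}{5} + 6 \cdot 1\right) + 9}{5} = \frac{2}{5} + \frac{\left(-1 + 6\right) + 9}{5} = \frac{2}{5} + \frac{5 + 9}{5} = \frac{2}{5} + \frac{1}{5} \cdot 14 = \frac{2}{5} + \frac{14}{5} = \frac{16}{5} \approx 3.2$)
$r{\left(n \right)} = \frac{16}{5} + n$ ($r{\left(n \right)} = n + \frac{16}{5} = \frac{16}{5} + n$)
$\left(-1\right) 5 \cdot 2 r{\left(-48 \right)} = \left(-1\right) 5 \cdot 2 \left(\frac{16}{5} - 48\right) = \left(-5\right) 2 \left(- \frac{224}{5}\right) = \left(-10\right) \left(- \frac{224}{5}\right) = 448$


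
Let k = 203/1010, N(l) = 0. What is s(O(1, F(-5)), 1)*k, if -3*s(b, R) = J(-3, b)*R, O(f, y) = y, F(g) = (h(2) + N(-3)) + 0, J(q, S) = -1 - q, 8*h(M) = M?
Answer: -203/1515 ≈ -0.13399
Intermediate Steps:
h(M) = M/8
F(g) = ¼ (F(g) = ((⅛)*2 + 0) + 0 = (¼ + 0) + 0 = ¼ + 0 = ¼)
k = 203/1010 (k = 203*(1/1010) = 203/1010 ≈ 0.20099)
s(b, R) = -2*R/3 (s(b, R) = -(-1 - 1*(-3))*R/3 = -(-1 + 3)*R/3 = -2*R/3)
s(O(1, F(-5)), 1)*k = -⅔*1*(203/1010) = -⅔*203/1010 = -203/1515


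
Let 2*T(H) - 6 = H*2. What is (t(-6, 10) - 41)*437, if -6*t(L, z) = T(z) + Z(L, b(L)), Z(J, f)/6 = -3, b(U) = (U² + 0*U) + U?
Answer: -105317/6 ≈ -17553.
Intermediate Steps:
b(U) = U + U² (b(U) = (U² + 0) + U = U² + U = U + U²)
T(H) = 3 + H (T(H) = 3 + (H*2)/2 = 3 + (2*H)/2 = 3 + H)
Z(J, f) = -18 (Z(J, f) = 6*(-3) = -18)
t(L, z) = 5/2 - z/6 (t(L, z) = -((3 + z) - 18)/6 = -(-15 + z)/6 = 5/2 - z/6)
(t(-6, 10) - 41)*437 = ((5/2 - ⅙*10) - 41)*437 = ((5/2 - 5/3) - 41)*437 = (⅚ - 41)*437 = -241/6*437 = -105317/6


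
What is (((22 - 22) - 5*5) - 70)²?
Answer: 9025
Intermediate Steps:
(((22 - 22) - 5*5) - 70)² = ((0 - 25) - 70)² = (-25 - 70)² = (-95)² = 9025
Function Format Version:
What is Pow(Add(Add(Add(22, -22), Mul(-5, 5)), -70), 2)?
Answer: 9025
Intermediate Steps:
Pow(Add(Add(Add(22, -22), Mul(-5, 5)), -70), 2) = Pow(Add(Add(0, -25), -70), 2) = Pow(Add(-25, -70), 2) = Pow(-95, 2) = 9025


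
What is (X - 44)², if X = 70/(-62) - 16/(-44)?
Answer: 233020225/116281 ≈ 2003.9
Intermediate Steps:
X = -261/341 (X = 70*(-1/62) - 16*(-1/44) = -35/31 + 4/11 = -261/341 ≈ -0.76540)
(X - 44)² = (-261/341 - 44)² = (-15265/341)² = 233020225/116281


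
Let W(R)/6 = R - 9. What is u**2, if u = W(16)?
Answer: 1764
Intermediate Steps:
W(R) = -54 + 6*R (W(R) = 6*(R - 9) = 6*(-9 + R) = -54 + 6*R)
u = 42 (u = -54 + 6*16 = -54 + 96 = 42)
u**2 = 42**2 = 1764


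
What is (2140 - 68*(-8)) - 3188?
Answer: -504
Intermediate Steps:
(2140 - 68*(-8)) - 3188 = (2140 + 544) - 3188 = 2684 - 3188 = -504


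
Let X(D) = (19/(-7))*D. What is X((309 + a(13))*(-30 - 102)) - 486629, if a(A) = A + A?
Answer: -2566223/7 ≈ -3.6660e+5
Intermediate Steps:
a(A) = 2*A
X(D) = -19*D/7 (X(D) = (19*(-⅐))*D = -19*D/7)
X((309 + a(13))*(-30 - 102)) - 486629 = -19*(309 + 2*13)*(-30 - 102)/7 - 486629 = -19*(309 + 26)*(-132)/7 - 486629 = -6365*(-132)/7 - 486629 = -19/7*(-44220) - 486629 = 840180/7 - 486629 = -2566223/7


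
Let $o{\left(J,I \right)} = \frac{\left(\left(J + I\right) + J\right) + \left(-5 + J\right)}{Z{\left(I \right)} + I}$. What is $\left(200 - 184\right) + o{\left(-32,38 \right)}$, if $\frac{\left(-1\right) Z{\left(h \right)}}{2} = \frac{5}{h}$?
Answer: $\frac{3425}{239} \approx 14.331$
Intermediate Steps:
$Z{\left(h \right)} = - \frac{10}{h}$ ($Z{\left(h \right)} = - 2 \frac{5}{h} = - \frac{10}{h}$)
$o{\left(J,I \right)} = \frac{-5 + I + 3 J}{I - \frac{10}{I}}$ ($o{\left(J,I \right)} = \frac{\left(\left(J + I\right) + J\right) + \left(-5 + J\right)}{- \frac{10}{I} + I} = \frac{\left(\left(I + J\right) + J\right) + \left(-5 + J\right)}{I - \frac{10}{I}} = \frac{\left(I + 2 J\right) + \left(-5 + J\right)}{I - \frac{10}{I}} = \frac{-5 + I + 3 J}{I - \frac{10}{I}}$)
$\left(200 - 184\right) + o{\left(-32,38 \right)} = \left(200 - 184\right) + \frac{38 \left(-5 + 38 + 3 \left(-32\right)\right)}{-10 + 38^{2}} = 16 + \frac{38 \left(-5 + 38 - 96\right)}{-10 + 1444} = 16 + 38 \cdot \frac{1}{1434} \left(-63\right) = 16 - \frac{399}{239} = \frac{3425}{239}$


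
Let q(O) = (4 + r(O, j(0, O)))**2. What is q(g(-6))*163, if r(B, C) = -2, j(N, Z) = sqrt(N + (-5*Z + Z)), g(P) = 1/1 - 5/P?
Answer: 652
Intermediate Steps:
g(P) = 1 - 5/P (g(P) = 1*1 - 5/P = 1 - 5/P)
j(N, Z) = sqrt(N - 4*Z)
q(O) = 4 (q(O) = (4 - 2)**2 = 2**2 = 4)
q(g(-6))*163 = 4*163 = 652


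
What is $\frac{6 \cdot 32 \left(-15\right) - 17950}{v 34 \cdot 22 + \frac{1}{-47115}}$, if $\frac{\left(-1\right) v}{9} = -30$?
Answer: $- \frac{981405450}{9515345399} \approx -0.10314$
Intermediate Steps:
$v = 270$ ($v = \left(-9\right) \left(-30\right) = 270$)
$\frac{6 \cdot 32 \left(-15\right) - 17950}{v 34 \cdot 22 + \frac{1}{-47115}} = \frac{6 \cdot 32 \left(-15\right) - 17950}{270 \cdot 34 \cdot 22 + \frac{1}{-47115}} = \frac{192 \left(-15\right) - 17950}{9180 \cdot 22 - \frac{1}{47115}} = \frac{-2880 - 17950}{201960 - \frac{1}{47115}} = - \frac{20830}{\frac{9515345399}{47115}} = \left(-20830\right) \frac{47115}{9515345399} = - \frac{981405450}{9515345399}$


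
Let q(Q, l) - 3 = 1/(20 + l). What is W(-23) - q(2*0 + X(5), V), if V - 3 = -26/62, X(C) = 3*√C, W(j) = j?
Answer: -18231/700 ≈ -26.044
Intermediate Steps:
V = 80/31 (V = 3 - 26/62 = 3 - 26*1/62 = 3 - 13/31 = 80/31 ≈ 2.5806)
q(Q, l) = 3 + 1/(20 + l)
W(-23) - q(2*0 + X(5), V) = -23 - (61 + 3*(80/31))/(20 + 80/31) = -23 - (61 + 240/31)/700/31 = -23 - 31*2131/(700*31) = -23 - 1*2131/700 = -23 - 2131/700 = -18231/700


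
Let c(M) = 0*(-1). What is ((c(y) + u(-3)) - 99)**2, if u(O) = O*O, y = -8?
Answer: 8100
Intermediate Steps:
c(M) = 0
u(O) = O**2
((c(y) + u(-3)) - 99)**2 = ((0 + (-3)**2) - 99)**2 = ((0 + 9) - 99)**2 = (9 - 99)**2 = (-90)**2 = 8100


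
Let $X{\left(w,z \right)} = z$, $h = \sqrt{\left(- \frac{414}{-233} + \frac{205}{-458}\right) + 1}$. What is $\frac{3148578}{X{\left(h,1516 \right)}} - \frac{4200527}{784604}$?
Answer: $\frac{616004723545}{297364916} \approx 2071.5$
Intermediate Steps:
$h = \frac{\sqrt{26524938554}}{106714}$ ($h = \sqrt{\left(\left(-414\right) \left(- \frac{1}{233}\right) + 205 \left(- \frac{1}{458}\right)\right) + 1} = \sqrt{\left(\frac{414}{233} - \frac{205}{458}\right) + 1} = \sqrt{\frac{141847}{106714} + 1} = \sqrt{\frac{248561}{106714}} = \frac{\sqrt{26524938554}}{106714} \approx 1.5262$)
$\frac{3148578}{X{\left(h,1516 \right)}} - \frac{4200527}{784604} = \frac{3148578}{1516} - \frac{4200527}{784604} = 3148578 \cdot \frac{1}{1516} - \frac{4200527}{784604} = \frac{1574289}{758} - \frac{4200527}{784604} = \frac{616004723545}{297364916}$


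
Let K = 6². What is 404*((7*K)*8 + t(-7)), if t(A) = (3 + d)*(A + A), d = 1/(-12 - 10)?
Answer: 8775284/11 ≈ 7.9775e+5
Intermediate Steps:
d = -1/22 (d = 1/(-22) = -1/22 ≈ -0.045455)
K = 36
t(A) = 65*A/11 (t(A) = (3 - 1/22)*(A + A) = 65*(2*A)/22 = 65*A/11)
404*((7*K)*8 + t(-7)) = 404*((7*36)*8 + (65/11)*(-7)) = 404*(252*8 - 455/11) = 404*(2016 - 455/11) = 404*(21721/11) = 8775284/11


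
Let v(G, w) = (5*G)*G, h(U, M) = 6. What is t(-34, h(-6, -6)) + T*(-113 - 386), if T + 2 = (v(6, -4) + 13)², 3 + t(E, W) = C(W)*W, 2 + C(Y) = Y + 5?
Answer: -18586202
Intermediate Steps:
C(Y) = 3 + Y (C(Y) = -2 + (Y + 5) = -2 + (5 + Y) = 3 + Y)
v(G, w) = 5*G²
t(E, W) = -3 + W*(3 + W) (t(E, W) = -3 + (3 + W)*W = -3 + W*(3 + W))
T = 37247 (T = -2 + (5*6² + 13)² = -2 + (5*36 + 13)² = -2 + (180 + 13)² = -2 + 193² = -2 + 37249 = 37247)
t(-34, h(-6, -6)) + T*(-113 - 386) = (-3 + 6*(3 + 6)) + 37247*(-113 - 386) = (-3 + 6*9) + 37247*(-499) = (-3 + 54) - 18586253 = 51 - 18586253 = -18586202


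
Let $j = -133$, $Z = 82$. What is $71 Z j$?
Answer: $-774326$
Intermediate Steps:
$71 Z j = 71 \cdot 82 \left(-133\right) = 5822 \left(-133\right) = -774326$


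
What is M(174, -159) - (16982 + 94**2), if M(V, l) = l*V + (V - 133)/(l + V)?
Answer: -802219/15 ≈ -53481.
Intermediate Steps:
M(V, l) = V*l + (-133 + V)/(V + l)
M(174, -159) - (16982 + 94**2) = (-133 + 174 + 174*(-159)**2 - 159*174**2)/(174 - 159) - (16982 + 94**2) = (-133 + 174 + 174*25281 - 159*30276)/15 - (16982 + 8836) = (-133 + 174 + 4398894 - 4813884)/15 - 1*25818 = (1/15)*(-414949) - 25818 = -414949/15 - 25818 = -802219/15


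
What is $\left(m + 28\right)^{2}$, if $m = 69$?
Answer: $9409$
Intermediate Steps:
$\left(m + 28\right)^{2} = \left(69 + 28\right)^{2} = 97^{2} = 9409$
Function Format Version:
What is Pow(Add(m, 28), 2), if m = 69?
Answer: 9409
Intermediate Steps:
Pow(Add(m, 28), 2) = Pow(Add(69, 28), 2) = Pow(97, 2) = 9409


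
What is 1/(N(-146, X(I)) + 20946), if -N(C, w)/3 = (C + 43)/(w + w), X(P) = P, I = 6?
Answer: 4/83887 ≈ 4.7683e-5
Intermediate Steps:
N(C, w) = -3*(43 + C)/(2*w) (N(C, w) = -3*(C + 43)/(w + w) = -3*(43 + C)/(2*w))
1/(N(-146, X(I)) + 20946) = 1/((3/2)*(-43 - 1*(-146))/6 + 20946) = 1/((3/2)*(⅙)*(-43 + 146) + 20946) = 1/((3/2)*(⅙)*103 + 20946) = 1/(103/4 + 20946) = 1/(83887/4) = 4/83887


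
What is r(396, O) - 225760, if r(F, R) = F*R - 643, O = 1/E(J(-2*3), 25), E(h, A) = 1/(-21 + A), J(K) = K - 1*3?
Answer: -224819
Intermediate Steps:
J(K) = -3 + K (J(K) = K - 3 = -3 + K)
O = 4 (O = 1/(1/(-21 + 25)) = 1/(1/4) = 4)
r(F, R) = -643 + F*R
r(396, O) - 225760 = (-643 + 396*4) - 225760 = (-643 + 1584) - 225760 = 941 - 225760 = -224819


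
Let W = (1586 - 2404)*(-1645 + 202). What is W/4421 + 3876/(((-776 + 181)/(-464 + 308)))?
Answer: 198559218/154735 ≈ 1283.2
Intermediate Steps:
W = 1180374 (W = -818*(-1443) = 1180374)
W/4421 + 3876/(((-776 + 181)/(-464 + 308))) = 1180374/4421 + 3876/(((-776 + 181)/(-464 + 308))) = 1180374*(1/4421) + 3876/((-595/(-156))) = 1180374/4421 + 3876/((-595*(-1/156))) = 1180374/4421 + 3876/(595/156) = 1180374/4421 + 3876*(156/595) = 1180374/4421 + 35568/35 = 198559218/154735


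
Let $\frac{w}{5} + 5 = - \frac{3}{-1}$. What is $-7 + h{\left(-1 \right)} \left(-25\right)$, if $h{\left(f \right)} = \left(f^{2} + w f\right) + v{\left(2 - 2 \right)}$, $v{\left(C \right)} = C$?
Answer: $-282$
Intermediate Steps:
$w = -10$ ($w = -25 + 5 \left(- \frac{3}{-1}\right) = -25 + 5 \left(\left(-3\right) \left(-1\right)\right) = -25 + 5 \cdot 3 = -25 + 15 = -10$)
$h{\left(f \right)} = f^{2} - 10 f$ ($h{\left(f \right)} = \left(f^{2} - 10 f\right) + \left(2 - 2\right) = \left(f^{2} - 10 f\right) + 0 = f^{2} - 10 f$)
$-7 + h{\left(-1 \right)} \left(-25\right) = -7 + - (-10 - 1) \left(-25\right) = -7 + \left(-1\right) \left(-11\right) \left(-25\right) = -7 + 11 \left(-25\right) = -7 - 275 = -282$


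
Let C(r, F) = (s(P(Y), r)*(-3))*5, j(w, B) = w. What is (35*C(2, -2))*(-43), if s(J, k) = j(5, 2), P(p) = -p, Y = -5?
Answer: 112875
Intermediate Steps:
s(J, k) = 5
C(r, F) = -75 (C(r, F) = (5*(-3))*5 = -15*5 = -75)
(35*C(2, -2))*(-43) = (35*(-75))*(-43) = -2625*(-43) = 112875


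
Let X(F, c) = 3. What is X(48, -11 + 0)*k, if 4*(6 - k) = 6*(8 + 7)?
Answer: -99/2 ≈ -49.500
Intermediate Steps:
k = -33/2 (k = 6 - 3*(8 + 7)/2 = 6 - 3*15/2 = 6 - 1/4*90 = 6 - 45/2 = -33/2 ≈ -16.500)
X(48, -11 + 0)*k = 3*(-33/2) = -99/2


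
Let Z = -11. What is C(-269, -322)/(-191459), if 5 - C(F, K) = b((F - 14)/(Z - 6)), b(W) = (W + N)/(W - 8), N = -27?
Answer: -911/28144473 ≈ -3.2369e-5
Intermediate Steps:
b(W) = (-27 + W)/(-8 + W) (b(W) = (W - 27)/(W - 8) = (-27 + W)/(-8 + W))
C(F, K) = 5 - (-445/17 - F/17)/(-122/17 - F/17) (C(F, K) = 5 - (-27 + (F - 14)/(-11 - 6))/(-8 + (F - 14)/(-11 - 6)) = 5 - (-27 + (-14 + F)/(-17))/(-8 + (-14 + F)/(-17)) = 5 - (-27 + (-14 + F)*(-1/17))/(-8 + (-14 + F)*(-1/17)) = 5 - (-27 + (14/17 - F/17))/(-8 + (14/17 - F/17)) = 5 - (-445/17 - F/17)/(-122/17 - F/17))
C(-269, -322)/(-191459) = ((165 + 4*(-269))/(122 - 269))/(-191459) = ((165 - 1076)/(-147))*(-1/191459) = -1/147*(-911)*(-1/191459) = (911/147)*(-1/191459) = -911/28144473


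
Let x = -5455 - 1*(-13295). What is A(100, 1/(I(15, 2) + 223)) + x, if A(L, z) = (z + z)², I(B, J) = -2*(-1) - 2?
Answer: 389875364/49729 ≈ 7840.0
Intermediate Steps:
I(B, J) = 0 (I(B, J) = 2 - 2 = 0)
x = 7840 (x = -5455 + 13295 = 7840)
A(L, z) = 4*z² (A(L, z) = (2*z)² = 4*z²)
A(100, 1/(I(15, 2) + 223)) + x = 4*(1/(0 + 223))² + 7840 = 4*(1/223)² + 7840 = 4*(1/49729) + 7840 = 4/49729 + 7840 = 389875364/49729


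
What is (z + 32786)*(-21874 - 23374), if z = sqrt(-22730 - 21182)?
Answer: -1483500928 - 90496*I*sqrt(10978) ≈ -1.4835e+9 - 9.4818e+6*I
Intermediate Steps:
z = 2*I*sqrt(10978) (z = sqrt(-43912) = 2*I*sqrt(10978) ≈ 209.55*I)
(z + 32786)*(-21874 - 23374) = (2*I*sqrt(10978) + 32786)*(-21874 - 23374) = (32786 + 2*I*sqrt(10978))*(-45248) = -1483500928 - 90496*I*sqrt(10978)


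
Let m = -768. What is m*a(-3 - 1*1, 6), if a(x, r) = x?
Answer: 3072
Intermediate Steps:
m*a(-3 - 1*1, 6) = -768*(-3 - 1*1) = -768*(-3 - 1) = -768*(-4) = 3072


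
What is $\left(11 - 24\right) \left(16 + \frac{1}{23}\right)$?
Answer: $- \frac{4797}{23} \approx -208.57$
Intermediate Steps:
$\left(11 - 24\right) \left(16 + \frac{1}{23}\right) = - 13 \left(16 + \frac{1}{23}\right) = \left(-13\right) \frac{369}{23} = - \frac{4797}{23}$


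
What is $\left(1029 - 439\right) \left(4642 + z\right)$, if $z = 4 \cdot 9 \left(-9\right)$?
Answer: $2547620$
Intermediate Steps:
$z = -324$ ($z = 36 \left(-9\right) = -324$)
$\left(1029 - 439\right) \left(4642 + z\right) = \left(1029 - 439\right) \left(4642 - 324\right) = 590 \cdot 4318 = 2547620$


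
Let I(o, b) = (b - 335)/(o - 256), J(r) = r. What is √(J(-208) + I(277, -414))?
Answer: I*√2193/3 ≈ 15.61*I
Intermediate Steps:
I(o, b) = (-335 + b)/(-256 + o)
√(J(-208) + I(277, -414)) = √(-208 + (-335 - 414)/(-256 + 277)) = √(-208 - 749/21) = √(-208 + (1/21)*(-749)) = √(-208 - 107/3) = √(-731/3) = I*√2193/3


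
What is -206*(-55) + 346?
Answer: 11676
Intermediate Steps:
-206*(-55) + 346 = 11330 + 346 = 11676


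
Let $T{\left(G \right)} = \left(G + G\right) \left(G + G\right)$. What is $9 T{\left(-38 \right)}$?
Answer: $51984$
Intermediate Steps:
$T{\left(G \right)} = 4 G^{2}$ ($T{\left(G \right)} = 2 G 2 G = 4 G^{2}$)
$9 T{\left(-38 \right)} = 9 \cdot 4 \left(-38\right)^{2} = 9 \cdot 4 \cdot 1444 = 9 \cdot 5776 = 51984$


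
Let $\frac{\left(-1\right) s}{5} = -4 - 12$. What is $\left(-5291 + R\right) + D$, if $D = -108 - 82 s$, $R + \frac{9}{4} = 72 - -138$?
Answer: $- \frac{47005}{4} \approx -11751.0$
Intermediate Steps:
$s = 80$ ($s = - 5 \left(-4 - 12\right) = \left(-5\right) \left(-16\right) = 80$)
$R = \frac{831}{4}$ ($R = - \frac{9}{4} + \left(72 - -138\right) = - \frac{9}{4} + \left(72 + 138\right) = - \frac{9}{4} + 210 = \frac{831}{4} \approx 207.75$)
$D = -6668$ ($D = -108 - 6560 = -6668$)
$\left(-5291 + R\right) + D = \left(-5291 + \frac{831}{4}\right) - 6668 = - \frac{20333}{4} - 6668 = - \frac{47005}{4}$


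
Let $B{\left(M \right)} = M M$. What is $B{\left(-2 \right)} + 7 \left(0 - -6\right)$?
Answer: $46$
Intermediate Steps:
$B{\left(M \right)} = M^{2}$
$B{\left(-2 \right)} + 7 \left(0 - -6\right) = \left(-2\right)^{2} + 7 \left(0 - -6\right) = 4 + 7 \left(0 + 6\right) = 4 + 7 \cdot 6 = 4 + 42 = 46$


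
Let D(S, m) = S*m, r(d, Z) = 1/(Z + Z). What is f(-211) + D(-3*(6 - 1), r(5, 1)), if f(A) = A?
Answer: -437/2 ≈ -218.50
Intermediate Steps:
r(d, Z) = 1/(2*Z)
f(-211) + D(-3*(6 - 1), r(5, 1)) = -211 + (-3*(6 - 1))*((½)/1) = -211 + (-3*5)*((½)*1) = -211 - 15*½ = -211 - 15/2 = -437/2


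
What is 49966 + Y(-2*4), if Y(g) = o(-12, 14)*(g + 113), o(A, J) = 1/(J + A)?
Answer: 100037/2 ≈ 50019.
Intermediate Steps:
o(A, J) = 1/(A + J)
Y(g) = 113/2 + g/2 (Y(g) = (g + 113)/(-12 + 14) = (113 + g)/2 = 113/2 + g/2)
49966 + Y(-2*4) = 49966 + (113/2 + (-2*4)/2) = 49966 + (113/2 + (½)*(-8)) = 49966 + (113/2 - 4) = 49966 + 105/2 = 100037/2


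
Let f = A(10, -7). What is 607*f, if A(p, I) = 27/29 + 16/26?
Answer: 353881/377 ≈ 938.68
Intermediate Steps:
A(p, I) = 583/377 (A(p, I) = 27*(1/29) + 16*(1/26) = 27/29 + 8/13 = 583/377)
f = 583/377 ≈ 1.5464
607*f = 607*(583/377) = 353881/377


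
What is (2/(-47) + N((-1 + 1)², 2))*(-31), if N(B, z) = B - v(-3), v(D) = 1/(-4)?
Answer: -1209/188 ≈ -6.4308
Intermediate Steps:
v(D) = -¼
N(B, z) = ¼ + B (N(B, z) = B - 1*(-¼) = B + ¼ = ¼ + B)
(2/(-47) + N((-1 + 1)², 2))*(-31) = (2/(-47) + (¼ + (-1 + 1)²))*(-31) = (2*(-1/47) + (¼ + 0²))*(-31) = (-2/47 + (¼ + 0))*(-31) = (-2/47 + ¼)*(-31) = (39/188)*(-31) = -1209/188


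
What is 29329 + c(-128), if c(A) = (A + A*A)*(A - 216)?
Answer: -5562735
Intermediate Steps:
c(A) = (-216 + A)*(A + A**2) (c(A) = (A + A**2)*(-216 + A) = (-216 + A)*(A + A**2))
29329 + c(-128) = 29329 - 128*(-216 + (-128)**2 - 215*(-128)) = 29329 - 128*(-216 + 16384 + 27520) = 29329 - 128*43688 = 29329 - 5592064 = -5562735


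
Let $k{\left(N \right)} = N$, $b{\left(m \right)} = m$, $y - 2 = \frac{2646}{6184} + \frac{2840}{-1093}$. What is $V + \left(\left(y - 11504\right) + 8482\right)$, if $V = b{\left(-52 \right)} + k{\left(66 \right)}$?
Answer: $- \frac{10166280577}{3379556} \approx -3008.2$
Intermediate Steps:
$y = - \frac{576129}{3379556}$ ($y = 2 + \left(\frac{2646}{6184} + \frac{2840}{-1093}\right) = 2 + \left(2646 \cdot \frac{1}{6184} + 2840 \left(- \frac{1}{1093}\right)\right) = 2 + \left(\frac{1323}{3092} - \frac{2840}{1093}\right) = 2 - \frac{7335241}{3379556} = - \frac{576129}{3379556} \approx -0.17047$)
$V = 14$ ($V = -52 + 66 = 14$)
$V + \left(\left(y - 11504\right) + 8482\right) = 14 + \left(\left(- \frac{576129}{3379556} - 11504\right) + 8482\right) = 14 + \left(- \frac{38878988353}{3379556} + 8482\right) = 14 - \frac{10213594361}{3379556} = - \frac{10166280577}{3379556}$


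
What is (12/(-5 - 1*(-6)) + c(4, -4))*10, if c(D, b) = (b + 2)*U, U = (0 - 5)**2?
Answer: -380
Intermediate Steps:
U = 25 (U = (-5)**2 = 25)
c(D, b) = 50 + 25*b (c(D, b) = (b + 2)*25 = (2 + b)*25 = 50 + 25*b)
(12/(-5 - 1*(-6)) + c(4, -4))*10 = (12/(-5 - 1*(-6)) + (50 + 25*(-4)))*10 = (12/(-5 + 6) + (50 - 100))*10 = (12/1 - 50)*10 = (12*1 - 50)*10 = (12 - 50)*10 = -38*10 = -380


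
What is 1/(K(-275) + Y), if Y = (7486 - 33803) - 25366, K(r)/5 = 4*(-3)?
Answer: -1/51743 ≈ -1.9326e-5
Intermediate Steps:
K(r) = -60 (K(r) = 5*(4*(-3)) = 5*(-12) = -60)
Y = -51683 (Y = -26317 - 25366 = -51683)
1/(K(-275) + Y) = 1/(-60 - 51683) = 1/(-51743) = -1/51743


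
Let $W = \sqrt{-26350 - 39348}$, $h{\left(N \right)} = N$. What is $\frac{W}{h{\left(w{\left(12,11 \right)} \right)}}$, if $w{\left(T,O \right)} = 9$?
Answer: $\frac{i \sqrt{65698}}{9} \approx 28.48 i$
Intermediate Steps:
$W = i \sqrt{65698}$ ($W = \sqrt{-65698} = i \sqrt{65698} \approx 256.32 i$)
$\frac{W}{h{\left(w{\left(12,11 \right)} \right)}} = \frac{i \sqrt{65698}}{9}$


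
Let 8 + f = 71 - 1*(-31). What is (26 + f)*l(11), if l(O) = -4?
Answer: -480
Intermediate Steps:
f = 94 (f = -8 + (71 - 1*(-31)) = -8 + (71 + 31) = -8 + 102 = 94)
(26 + f)*l(11) = (26 + 94)*(-4) = 120*(-4) = -480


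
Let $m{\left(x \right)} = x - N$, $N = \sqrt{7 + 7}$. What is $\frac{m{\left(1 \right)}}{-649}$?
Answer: $- \frac{1}{649} + \frac{\sqrt{14}}{649} \approx 0.0042244$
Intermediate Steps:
$N = \sqrt{14} \approx 3.7417$
$m{\left(x \right)} = x - \sqrt{14}$
$\frac{m{\left(1 \right)}}{-649} = \frac{1 - \sqrt{14}}{-649} = \left(1 - \sqrt{14}\right) \left(- \frac{1}{649}\right) = - \frac{1}{649} + \frac{\sqrt{14}}{649}$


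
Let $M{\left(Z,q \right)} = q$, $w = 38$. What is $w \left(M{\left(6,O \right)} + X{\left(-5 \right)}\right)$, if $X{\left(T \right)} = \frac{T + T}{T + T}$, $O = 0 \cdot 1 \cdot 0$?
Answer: $38$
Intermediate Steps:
$O = 0$ ($O = 0 \cdot 0 = 0$)
$X{\left(T \right)} = 1$ ($X{\left(T \right)} = \frac{2 T}{2 T} = 2 T \frac{1}{2 T} = 1$)
$w \left(M{\left(6,O \right)} + X{\left(-5 \right)}\right) = 38 \left(0 + 1\right) = 38 \cdot 1 = 38$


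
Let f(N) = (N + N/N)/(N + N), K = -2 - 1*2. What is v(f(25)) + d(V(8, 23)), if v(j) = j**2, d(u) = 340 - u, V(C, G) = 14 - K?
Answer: 201419/625 ≈ 322.27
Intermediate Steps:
K = -4 (K = -2 - 2 = -4)
V(C, G) = 18 (V(C, G) = 14 - 1*(-4) = 14 + 4 = 18)
f(N) = (1 + N)/(2*N) (f(N) = (N + 1)/((2*N)) = (1 + N)*(1/(2*N)) = (1 + N)/(2*N))
v(f(25)) + d(V(8, 23)) = ((1/2)*(1 + 25)/25)**2 + (340 - 1*18) = ((1/2)*(1/25)*26)**2 + (340 - 18) = (13/25)**2 + 322 = 169/625 + 322 = 201419/625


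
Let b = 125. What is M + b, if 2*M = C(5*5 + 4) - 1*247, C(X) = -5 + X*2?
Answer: 28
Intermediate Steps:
C(X) = -5 + 2*X
M = -97 (M = ((-5 + 2*(5*5 + 4)) - 1*247)/2 = ((-5 + 2*(25 + 4)) - 247)/2 = ((-5 + 2*29) - 247)/2 = ((-5 + 58) - 247)/2 = (53 - 247)/2 = (½)*(-194) = -97)
M + b = -97 + 125 = 28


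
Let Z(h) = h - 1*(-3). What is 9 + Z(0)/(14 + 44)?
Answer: 525/58 ≈ 9.0517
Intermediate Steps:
Z(h) = 3 + h (Z(h) = h + 3 = 3 + h)
9 + Z(0)/(14 + 44) = 9 + (3 + 0)/(14 + 44) = 9 + 3/58 = 525/58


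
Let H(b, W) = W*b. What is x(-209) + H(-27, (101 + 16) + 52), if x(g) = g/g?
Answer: -4562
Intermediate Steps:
x(g) = 1
x(-209) + H(-27, (101 + 16) + 52) = 1 + ((101 + 16) + 52)*(-27) = 1 + (117 + 52)*(-27) = 1 + 169*(-27) = 1 - 4563 = -4562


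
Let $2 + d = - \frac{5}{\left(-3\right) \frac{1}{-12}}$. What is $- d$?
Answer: $22$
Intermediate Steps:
$d = -22$ ($d = -2 - \frac{5}{\left(-3\right) \frac{1}{-12}} = -2 - \frac{5}{\left(-3\right) \left(- \frac{1}{12}\right)} = -2 - 5 \frac{1}{\frac{1}{4}} = -2 - 20 = -22$)
$- d = \left(-1\right) \left(-22\right) = 22$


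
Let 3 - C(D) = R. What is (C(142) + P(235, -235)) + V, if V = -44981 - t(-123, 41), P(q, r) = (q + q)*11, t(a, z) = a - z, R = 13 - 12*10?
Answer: -39537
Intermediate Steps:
R = -107 (R = 13 - 120 = -107)
P(q, r) = 22*q (P(q, r) = (2*q)*11 = 22*q)
C(D) = 110 (C(D) = 3 - 1*(-107) = 3 + 107 = 110)
V = -44817 (V = -44981 - (-123 - 1*41) = -44981 - (-123 - 41) = -44981 - 1*(-164) = -44981 + 164 = -44817)
(C(142) + P(235, -235)) + V = (110 + 22*235) - 44817 = (110 + 5170) - 44817 = 5280 - 44817 = -39537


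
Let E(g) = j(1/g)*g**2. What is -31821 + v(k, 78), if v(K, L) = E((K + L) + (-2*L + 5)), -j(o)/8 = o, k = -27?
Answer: -31021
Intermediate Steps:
j(o) = -8*o
E(g) = -8*g (E(g) = (-8/g)*g**2 = -8*g)
v(K, L) = -40 - 8*K + 8*L (v(K, L) = -8*((K + L) + (-2*L + 5)) = -8*((K + L) + (5 - 2*L)) = -8*(5 + K - L) = -40 - 8*K + 8*L)
-31821 + v(k, 78) = -31821 + (-40 - 8*(-27) + 8*78) = -31821 + (-40 + 216 + 624) = -31821 + 800 = -31021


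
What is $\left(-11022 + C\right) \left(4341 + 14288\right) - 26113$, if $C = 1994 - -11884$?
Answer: $53178311$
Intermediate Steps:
$C = 13878$ ($C = 1994 + 11884 = 13878$)
$\left(-11022 + C\right) \left(4341 + 14288\right) - 26113 = \left(-11022 + 13878\right) \left(4341 + 14288\right) - 26113 = 2856 \cdot 18629 - 26113 = 53204424 - 26113 = 53178311$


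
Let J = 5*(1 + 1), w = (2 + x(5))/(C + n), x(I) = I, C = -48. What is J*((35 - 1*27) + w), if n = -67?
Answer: 1826/23 ≈ 79.391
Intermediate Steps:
w = -7/115 (w = (2 + 5)/(-48 - 67) = 7/(-115) = 7*(-1/115) = -7/115 ≈ -0.060870)
J = 10 (J = 5*2 = 10)
J*((35 - 1*27) + w) = 10*((35 - 1*27) - 7/115) = 10*((35 - 27) - 7/115) = 10*(8 - 7/115) = 10*(913/115) = 1826/23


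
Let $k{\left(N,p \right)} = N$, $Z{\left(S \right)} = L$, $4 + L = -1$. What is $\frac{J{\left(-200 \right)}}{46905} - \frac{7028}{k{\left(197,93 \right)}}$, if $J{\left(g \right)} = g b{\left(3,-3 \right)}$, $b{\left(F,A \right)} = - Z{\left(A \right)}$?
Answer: $- \frac{65969068}{1848057} \approx -35.696$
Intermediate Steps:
$L = -5$ ($L = -4 - 1 = -5$)
$Z{\left(S \right)} = -5$
$b{\left(F,A \right)} = 5$ ($b{\left(F,A \right)} = \left(-1\right) \left(-5\right) = 5$)
$J{\left(g \right)} = 5 g$ ($J{\left(g \right)} = g 5 = 5 g$)
$\frac{J{\left(-200 \right)}}{46905} - \frac{7028}{k{\left(197,93 \right)}} = \frac{5 \left(-200\right)}{46905} - \frac{7028}{197} = \left(-1000\right) \frac{1}{46905} - \frac{7028}{197} = - \frac{200}{9381} - \frac{7028}{197} = - \frac{65969068}{1848057}$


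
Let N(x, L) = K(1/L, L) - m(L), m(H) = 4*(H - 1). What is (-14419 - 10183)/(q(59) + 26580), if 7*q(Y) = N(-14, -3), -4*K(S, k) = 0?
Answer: -86107/93038 ≈ -0.92550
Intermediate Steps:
m(H) = -4 + 4*H (m(H) = 4*(-1 + H) = -4 + 4*H)
K(S, k) = 0 (K(S, k) = -¼*0 = 0)
N(x, L) = 4 - 4*L (N(x, L) = 0 - (-4 + 4*L) = 0 + (4 - 4*L) = 4 - 4*L)
q(Y) = 16/7 (q(Y) = (4 - 4*(-3))/7 = (4 + 12)/7 = (⅐)*16 = 16/7)
(-14419 - 10183)/(q(59) + 26580) = (-14419 - 10183)/(16/7 + 26580) = -24602/186076/7 = -24602*7/186076 = -86107/93038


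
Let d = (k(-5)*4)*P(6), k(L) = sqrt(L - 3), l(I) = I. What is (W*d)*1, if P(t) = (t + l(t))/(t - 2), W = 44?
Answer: 1056*I*sqrt(2) ≈ 1493.4*I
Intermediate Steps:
k(L) = sqrt(-3 + L)
P(t) = 2*t/(-2 + t) (P(t) = (t + t)/(t - 2) = (2*t)/(-2 + t) = 2*t/(-2 + t))
d = 24*I*sqrt(2) (d = (sqrt(-3 - 5)*4)*(2*6/(-2 + 6)) = (sqrt(-8)*4)*(2*6/4) = ((2*I*sqrt(2))*4)*(2*6*(1/4)) = (8*I*sqrt(2))*3 = 24*I*sqrt(2) ≈ 33.941*I)
(W*d)*1 = (44*(24*I*sqrt(2)))*1 = (1056*I*sqrt(2))*1 = 1056*I*sqrt(2)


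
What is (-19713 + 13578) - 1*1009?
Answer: -7144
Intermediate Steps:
(-19713 + 13578) - 1*1009 = -6135 - 1009 = -7144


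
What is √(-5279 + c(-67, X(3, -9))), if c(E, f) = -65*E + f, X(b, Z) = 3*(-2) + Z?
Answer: I*√939 ≈ 30.643*I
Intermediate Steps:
X(b, Z) = -6 + Z
c(E, f) = f - 65*E
√(-5279 + c(-67, X(3, -9))) = √(-5279 + ((-6 - 9) - 65*(-67))) = √(-5279 + (-15 + 4355)) = √(-5279 + 4340) = √(-939) = I*√939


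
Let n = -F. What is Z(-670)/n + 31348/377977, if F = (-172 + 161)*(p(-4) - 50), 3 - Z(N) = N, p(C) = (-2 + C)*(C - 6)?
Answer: 257826801/41577470 ≈ 6.2011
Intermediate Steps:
p(C) = (-6 + C)*(-2 + C) (p(C) = (-2 + C)*(-6 + C) = (-6 + C)*(-2 + C))
Z(N) = 3 - N
F = -110 (F = (-172 + 161)*((12 + (-4)² - 8*(-4)) - 50) = -11*((12 + 16 + 32) - 50) = -11*(60 - 50) = -11*10 = -110)
n = 110 (n = -1*(-110) = 110)
Z(-670)/n + 31348/377977 = (3 - 1*(-670))/110 + 31348/377977 = (3 + 670)*(1/110) + 31348*(1/377977) = 673*(1/110) + 31348/377977 = 673/110 + 31348/377977 = 257826801/41577470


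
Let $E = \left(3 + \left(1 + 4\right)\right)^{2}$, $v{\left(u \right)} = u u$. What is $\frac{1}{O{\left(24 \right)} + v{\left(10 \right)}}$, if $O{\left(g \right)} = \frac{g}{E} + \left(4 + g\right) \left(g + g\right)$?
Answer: $\frac{8}{11555} \approx 0.00069234$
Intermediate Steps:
$v{\left(u \right)} = u^{2}$
$E = 64$ ($E = \left(3 + 5\right)^{2} = 8^{2} = 64$)
$O{\left(g \right)} = \frac{g}{64} + 2 g \left(4 + g\right)$ ($O{\left(g \right)} = \frac{g}{64} + \left(4 + g\right) \left(g + g\right) = g \frac{1}{64} + \left(4 + g\right) 2 g = \frac{g}{64} + 2 g \left(4 + g\right)$)
$\frac{1}{O{\left(24 \right)} + v{\left(10 \right)}} = \frac{1}{\frac{1}{64} \cdot 24 \left(513 + 128 \cdot 24\right) + 10^{2}} = \frac{1}{\frac{1}{64} \cdot 24 \left(513 + 3072\right) + 100} = \frac{1}{\frac{1}{64} \cdot 24 \cdot 3585 + 100} = \frac{1}{\frac{10755}{8} + 100} = \frac{1}{\frac{11555}{8}} = \frac{8}{11555}$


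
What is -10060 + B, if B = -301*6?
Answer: -11866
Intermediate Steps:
B = -1806
-10060 + B = -10060 - 1806 = -11866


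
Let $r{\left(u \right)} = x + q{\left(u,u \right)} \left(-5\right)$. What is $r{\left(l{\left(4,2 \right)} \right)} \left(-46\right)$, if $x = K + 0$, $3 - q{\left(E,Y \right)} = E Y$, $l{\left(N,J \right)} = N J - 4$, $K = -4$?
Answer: $-2806$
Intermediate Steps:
$l{\left(N,J \right)} = -4 + J N$ ($l{\left(N,J \right)} = J N - 4 = -4 + J N$)
$q{\left(E,Y \right)} = 3 - E Y$
$x = -4$ ($x = -4 + 0 = -4$)
$r{\left(u \right)} = -19 + 5 u^{2}$ ($r{\left(u \right)} = -4 + \left(3 - u u\right) \left(-5\right) = -4 + \left(3 - u^{2}\right) \left(-5\right) = -4 + \left(-15 + 5 u^{2}\right) = -19 + 5 u^{2}$)
$r{\left(l{\left(4,2 \right)} \right)} \left(-46\right) = \left(-19 + 5 \left(-4 + 2 \cdot 4\right)^{2}\right) \left(-46\right) = \left(-19 + 5 \left(-4 + 8\right)^{2}\right) \left(-46\right) = \left(-19 + 5 \cdot 4^{2}\right) \left(-46\right) = \left(-19 + 5 \cdot 16\right) \left(-46\right) = \left(-19 + 80\right) \left(-46\right) = 61 \left(-46\right) = -2806$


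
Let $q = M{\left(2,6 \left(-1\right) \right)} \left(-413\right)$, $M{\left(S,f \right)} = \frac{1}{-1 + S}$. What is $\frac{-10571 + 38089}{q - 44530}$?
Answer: $- \frac{27518}{44943} \approx -0.61229$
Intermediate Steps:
$q = -413$ ($q = \frac{1}{-1 + 2} \left(-413\right) = 1^{-1} \left(-413\right) = 1 \left(-413\right) = -413$)
$\frac{-10571 + 38089}{q - 44530} = \frac{-10571 + 38089}{-413 - 44530} = \frac{27518}{-44943} = 27518 \left(- \frac{1}{44943}\right) = - \frac{27518}{44943}$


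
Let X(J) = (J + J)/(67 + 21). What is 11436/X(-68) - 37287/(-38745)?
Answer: -180493783/24395 ≈ -7398.8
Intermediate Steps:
X(J) = J/44 (X(J) = (2*J)/88 = (2*J)*(1/88) = J/44)
11436/X(-68) - 37287/(-38745) = 11436/(((1/44)*(-68))) - 37287/(-38745) = 11436/(-17/11) - 37287*(-1/38745) = 11436*(-11/17) + 1381/1435 = -125796/17 + 1381/1435 = -180493783/24395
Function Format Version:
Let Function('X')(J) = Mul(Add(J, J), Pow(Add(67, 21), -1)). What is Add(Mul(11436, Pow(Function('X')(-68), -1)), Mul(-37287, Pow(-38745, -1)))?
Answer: Rational(-180493783, 24395) ≈ -7398.8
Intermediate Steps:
Function('X')(J) = Mul(Rational(1, 44), J) (Function('X')(J) = Mul(Mul(2, J), Pow(88, -1)) = Mul(Mul(2, J), Rational(1, 88)) = Mul(Rational(1, 44), J))
Add(Mul(11436, Pow(Function('X')(-68), -1)), Mul(-37287, Pow(-38745, -1))) = Add(Mul(11436, Pow(Mul(Rational(1, 44), -68), -1)), Mul(-37287, Pow(-38745, -1))) = Add(Mul(11436, Pow(Rational(-17, 11), -1)), Mul(-37287, Rational(-1, 38745))) = Add(Mul(11436, Rational(-11, 17)), Rational(1381, 1435)) = Add(Rational(-125796, 17), Rational(1381, 1435)) = Rational(-180493783, 24395)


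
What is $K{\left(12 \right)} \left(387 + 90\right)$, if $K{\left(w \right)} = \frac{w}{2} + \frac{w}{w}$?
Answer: $3339$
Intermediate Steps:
$K{\left(w \right)} = 1 + \frac{w}{2}$ ($K{\left(w \right)} = w \frac{1}{2} + 1 = \frac{w}{2} + 1 = 1 + \frac{w}{2}$)
$K{\left(12 \right)} \left(387 + 90\right) = \left(1 + \frac{1}{2} \cdot 12\right) \left(387 + 90\right) = \left(1 + 6\right) 477 = 7 \cdot 477 = 3339$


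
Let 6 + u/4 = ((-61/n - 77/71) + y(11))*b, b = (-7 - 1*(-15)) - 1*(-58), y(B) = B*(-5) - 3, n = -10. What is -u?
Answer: 4974228/355 ≈ 14012.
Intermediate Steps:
y(B) = -3 - 5*B (y(B) = -5*B - 3 = -3 - 5*B)
b = 66 (b = (-7 + 15) + 58 = 8 + 58 = 66)
u = -4974228/355 (u = -24 + 4*(((-61/(-10) - 77/71) + (-3 - 5*11))*66) = -24 + 4*(((-61*(-⅒) - 77*1/71) + (-3 - 55))*66) = -24 + 4*(((61/10 - 77/71) - 58)*66) = -24 + 4*((3561/710 - 58)*66) = -24 + 4*(-37619/710*66) = -24 + 4*(-1241427/355) = -24 - 4965708/355 = -4974228/355 ≈ -14012.)
-u = -1*(-4974228/355) = 4974228/355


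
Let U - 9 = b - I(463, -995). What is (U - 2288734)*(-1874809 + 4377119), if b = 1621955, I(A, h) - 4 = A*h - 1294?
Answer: -512460576450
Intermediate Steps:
I(A, h) = -1290 + A*h (I(A, h) = 4 + (A*h - 1294) = 4 + (-1294 + A*h) = -1290 + A*h)
U = 2083939 (U = 9 + (1621955 - (-1290 + 463*(-995))) = 9 + (1621955 - (-1290 - 460685)) = 9 + (1621955 - 1*(-461975)) = 9 + (1621955 + 461975) = 9 + 2083930 = 2083939)
(U - 2288734)*(-1874809 + 4377119) = (2083939 - 2288734)*(-1874809 + 4377119) = -204795*2502310 = -512460576450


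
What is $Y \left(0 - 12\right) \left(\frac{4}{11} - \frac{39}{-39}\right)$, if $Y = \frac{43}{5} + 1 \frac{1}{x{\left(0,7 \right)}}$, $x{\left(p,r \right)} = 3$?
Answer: $- \frac{1608}{11} \approx -146.18$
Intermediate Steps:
$Y = \frac{134}{15}$ ($Y = \frac{43}{5} + 1 \cdot \frac{1}{3} = 43 \cdot \frac{1}{5} + 1 \cdot \frac{1}{3} = \frac{43}{5} + \frac{1}{3} = \frac{134}{15} \approx 8.9333$)
$Y \left(0 - 12\right) \left(\frac{4}{11} - \frac{39}{-39}\right) = \frac{134 \left(0 - 12\right)}{15} \left(\frac{4}{11} - \frac{39}{-39}\right) = \frac{134 \left(0 - 12\right)}{15} \left(4 \cdot \frac{1}{11} - -1\right) = \frac{134}{15} \left(-12\right) \left(\frac{4}{11} + 1\right) = \left(- \frac{536}{5}\right) \frac{15}{11} = - \frac{1608}{11}$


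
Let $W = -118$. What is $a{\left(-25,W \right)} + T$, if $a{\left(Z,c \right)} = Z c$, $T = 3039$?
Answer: $5989$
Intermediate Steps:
$a{\left(-25,W \right)} + T = \left(-25\right) \left(-118\right) + 3039 = 2950 + 3039 = 5989$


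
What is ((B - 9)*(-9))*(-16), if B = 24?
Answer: 2160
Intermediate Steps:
((B - 9)*(-9))*(-16) = ((24 - 9)*(-9))*(-16) = (15*(-9))*(-16) = -135*(-16) = 2160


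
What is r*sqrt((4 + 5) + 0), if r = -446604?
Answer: -1339812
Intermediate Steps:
r*sqrt((4 + 5) + 0) = -446604*sqrt((4 + 5) + 0) = -446604*sqrt(9 + 0) = -446604*sqrt(9) = -446604*3 = -1339812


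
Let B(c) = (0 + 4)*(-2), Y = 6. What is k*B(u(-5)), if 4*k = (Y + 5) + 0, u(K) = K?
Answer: -22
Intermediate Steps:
k = 11/4 (k = ((6 + 5) + 0)/4 = (11 + 0)/4 = (¼)*11 = 11/4 ≈ 2.7500)
B(c) = -8 (B(c) = 4*(-2) = -8)
k*B(u(-5)) = (11/4)*(-8) = -22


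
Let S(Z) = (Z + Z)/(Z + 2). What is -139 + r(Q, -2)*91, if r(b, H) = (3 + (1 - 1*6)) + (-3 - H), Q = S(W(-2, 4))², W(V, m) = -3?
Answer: -412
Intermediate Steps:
S(Z) = 2*Z/(2 + Z) (S(Z) = (2*Z)/(2 + Z) = 2*Z/(2 + Z))
Q = 36 (Q = (2*(-3)/(2 - 3))² = (2*(-3)/(-1))² = (2*(-3)*(-1))² = 6² = 36)
r(b, H) = -5 - H (r(b, H) = (3 + (1 - 6)) + (-3 - H) = (3 - 5) + (-3 - H) = -2 + (-3 - H) = -5 - H)
-139 + r(Q, -2)*91 = -139 + (-5 - 1*(-2))*91 = -139 + (-5 + 2)*91 = -139 - 3*91 = -139 - 273 = -412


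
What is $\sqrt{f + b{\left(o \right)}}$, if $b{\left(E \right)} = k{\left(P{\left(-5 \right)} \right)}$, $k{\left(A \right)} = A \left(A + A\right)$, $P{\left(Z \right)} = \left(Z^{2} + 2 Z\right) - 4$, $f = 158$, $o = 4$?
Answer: $20$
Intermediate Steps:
$P{\left(Z \right)} = -4 + Z^{2} + 2 Z$
$k{\left(A \right)} = 2 A^{2}$ ($k{\left(A \right)} = A 2 A = 2 A^{2}$)
$b{\left(E \right)} = 242$ ($b{\left(E \right)} = 2 \left(-4 + \left(-5\right)^{2} + 2 \left(-5\right)\right)^{2} = 2 \left(-4 + 25 - 10\right)^{2} = 2 \cdot 11^{2} = 2 \cdot 121 = 242$)
$\sqrt{f + b{\left(o \right)}} = \sqrt{158 + 242} = \sqrt{400} = 20$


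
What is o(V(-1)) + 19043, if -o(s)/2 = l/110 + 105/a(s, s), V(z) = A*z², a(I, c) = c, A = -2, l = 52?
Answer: 1053088/55 ≈ 19147.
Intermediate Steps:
V(z) = -2*z²
o(s) = -52/55 - 210/s (o(s) = -2*(52/110 + 105/s) = -2*(52*(1/110) + 105/s) = -2*(26/55 + 105/s) = -52/55 - 210/s)
o(V(-1)) + 19043 = (-52/55 - 210/((-2*(-1)²))) + 19043 = (-52/55 - 210/((-2*1))) + 19043 = (-52/55 - 210/(-2)) + 19043 = (-52/55 - 210*(-½)) + 19043 = (-52/55 + 105) + 19043 = 5723/55 + 19043 = 1053088/55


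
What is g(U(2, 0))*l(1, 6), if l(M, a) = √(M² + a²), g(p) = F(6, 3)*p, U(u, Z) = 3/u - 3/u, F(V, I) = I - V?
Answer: 0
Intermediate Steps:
U(u, Z) = 0
g(p) = -3*p (g(p) = (3 - 1*6)*p = (3 - 6)*p = -3*p)
g(U(2, 0))*l(1, 6) = (-3*0)*√(1² + 6²) = 0*√(1 + 36) = 0*√37 = 0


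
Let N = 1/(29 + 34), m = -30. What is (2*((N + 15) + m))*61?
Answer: -115168/63 ≈ -1828.1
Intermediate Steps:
N = 1/63 ≈ 0.015873
(2*((N + 15) + m))*61 = (2*((1/63 + 15) - 30))*61 = (2*(946/63 - 30))*61 = (2*(-944/63))*61 = -1888/63*61 = -115168/63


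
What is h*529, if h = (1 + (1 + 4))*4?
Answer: 12696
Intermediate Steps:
h = 24 (h = (1 + 5)*4 = 6*4 = 24)
h*529 = 24*529 = 12696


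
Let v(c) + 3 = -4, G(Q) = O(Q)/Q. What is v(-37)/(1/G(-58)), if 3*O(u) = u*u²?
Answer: -23548/3 ≈ -7849.3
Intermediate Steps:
O(u) = u³/3 (O(u) = (u*u²)/3 = u³/3)
G(Q) = Q²/3 (G(Q) = (Q³/3)/Q = Q²/3)
v(c) = -7 (v(c) = -3 - 4 = -7)
v(-37)/(1/G(-58)) = -7*(⅓)*(-58)² = -7*(⅓)*3364 = -7/(1/(3364/3)) = -7/3/3364 = -7*3364/3 = -23548/3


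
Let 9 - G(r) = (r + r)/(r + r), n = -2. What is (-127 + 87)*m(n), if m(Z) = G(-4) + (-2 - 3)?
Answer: -120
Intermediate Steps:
G(r) = 8 (G(r) = 9 - (r + r)/(r + r) = 9 - 2*r/(2*r) = 9 - 2*r*1/(2*r) = 9 - 1*1 = 9 - 1 = 8)
m(Z) = 3 (m(Z) = 8 + (-2 - 3) = 8 - 5 = 3)
(-127 + 87)*m(n) = (-127 + 87)*3 = -40*3 = -120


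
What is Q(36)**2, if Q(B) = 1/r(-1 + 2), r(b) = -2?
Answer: 1/4 ≈ 0.25000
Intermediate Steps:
Q(B) = -1/2 (Q(B) = 1/(-2) = -1/2)
Q(36)**2 = (-1/2)**2 = 1/4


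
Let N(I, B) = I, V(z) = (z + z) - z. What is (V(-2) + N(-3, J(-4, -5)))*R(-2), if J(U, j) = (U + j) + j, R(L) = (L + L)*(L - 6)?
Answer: -160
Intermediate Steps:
R(L) = 2*L*(-6 + L) (R(L) = (2*L)*(-6 + L) = 2*L*(-6 + L))
V(z) = z (V(z) = 2*z - z = z)
J(U, j) = U + 2*j
(V(-2) + N(-3, J(-4, -5)))*R(-2) = (-2 - 3)*(2*(-2)*(-6 - 2)) = -10*(-2)*(-8) = -5*32 = -160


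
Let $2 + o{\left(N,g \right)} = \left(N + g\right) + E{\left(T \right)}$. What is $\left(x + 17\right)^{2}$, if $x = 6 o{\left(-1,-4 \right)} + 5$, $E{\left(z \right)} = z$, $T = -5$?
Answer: $2500$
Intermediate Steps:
$o{\left(N,g \right)} = -7 + N + g$ ($o{\left(N,g \right)} = -2 - \left(5 - N - g\right) = -2 + \left(-5 + N + g\right) = -7 + N + g$)
$x = -67$ ($x = 6 \left(-7 - 1 - 4\right) + 5 = 6 \left(-12\right) + 5 = -72 + 5 = -67$)
$\left(x + 17\right)^{2} = \left(-67 + 17\right)^{2} = \left(-50\right)^{2} = 2500$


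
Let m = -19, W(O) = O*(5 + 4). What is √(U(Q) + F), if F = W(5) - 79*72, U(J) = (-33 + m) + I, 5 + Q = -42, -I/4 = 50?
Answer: 3*I*√655 ≈ 76.779*I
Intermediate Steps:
I = -200 (I = -4*50 = -200)
W(O) = 9*O (W(O) = O*9 = 9*O)
Q = -47 (Q = -5 - 42 = -47)
U(J) = -252 (U(J) = (-33 - 19) - 200 = -52 - 200 = -252)
F = -5643 (F = 9*5 - 79*72 = 45 - 5688 = -5643)
√(U(Q) + F) = √(-252 - 5643) = √(-5895) = 3*I*√655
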